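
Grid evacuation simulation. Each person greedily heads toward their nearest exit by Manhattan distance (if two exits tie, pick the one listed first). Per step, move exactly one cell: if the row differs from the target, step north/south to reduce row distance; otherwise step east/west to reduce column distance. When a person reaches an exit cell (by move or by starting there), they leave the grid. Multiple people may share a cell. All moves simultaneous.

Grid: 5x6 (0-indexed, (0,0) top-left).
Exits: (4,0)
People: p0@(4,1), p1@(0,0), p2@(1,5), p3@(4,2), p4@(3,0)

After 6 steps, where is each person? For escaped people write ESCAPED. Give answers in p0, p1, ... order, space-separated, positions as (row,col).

Step 1: p0:(4,1)->(4,0)->EXIT | p1:(0,0)->(1,0) | p2:(1,5)->(2,5) | p3:(4,2)->(4,1) | p4:(3,0)->(4,0)->EXIT
Step 2: p0:escaped | p1:(1,0)->(2,0) | p2:(2,5)->(3,5) | p3:(4,1)->(4,0)->EXIT | p4:escaped
Step 3: p0:escaped | p1:(2,0)->(3,0) | p2:(3,5)->(4,5) | p3:escaped | p4:escaped
Step 4: p0:escaped | p1:(3,0)->(4,0)->EXIT | p2:(4,5)->(4,4) | p3:escaped | p4:escaped
Step 5: p0:escaped | p1:escaped | p2:(4,4)->(4,3) | p3:escaped | p4:escaped
Step 6: p0:escaped | p1:escaped | p2:(4,3)->(4,2) | p3:escaped | p4:escaped

ESCAPED ESCAPED (4,2) ESCAPED ESCAPED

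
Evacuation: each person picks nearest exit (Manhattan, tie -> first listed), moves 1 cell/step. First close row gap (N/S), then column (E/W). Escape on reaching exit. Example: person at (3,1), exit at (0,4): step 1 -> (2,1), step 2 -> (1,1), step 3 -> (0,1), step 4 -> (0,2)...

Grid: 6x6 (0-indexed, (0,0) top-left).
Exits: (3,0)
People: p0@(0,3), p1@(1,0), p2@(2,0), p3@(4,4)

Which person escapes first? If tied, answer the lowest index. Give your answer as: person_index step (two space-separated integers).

Step 1: p0:(0,3)->(1,3) | p1:(1,0)->(2,0) | p2:(2,0)->(3,0)->EXIT | p3:(4,4)->(3,4)
Step 2: p0:(1,3)->(2,3) | p1:(2,0)->(3,0)->EXIT | p2:escaped | p3:(3,4)->(3,3)
Step 3: p0:(2,3)->(3,3) | p1:escaped | p2:escaped | p3:(3,3)->(3,2)
Step 4: p0:(3,3)->(3,2) | p1:escaped | p2:escaped | p3:(3,2)->(3,1)
Step 5: p0:(3,2)->(3,1) | p1:escaped | p2:escaped | p3:(3,1)->(3,0)->EXIT
Step 6: p0:(3,1)->(3,0)->EXIT | p1:escaped | p2:escaped | p3:escaped
Exit steps: [6, 2, 1, 5]
First to escape: p2 at step 1

Answer: 2 1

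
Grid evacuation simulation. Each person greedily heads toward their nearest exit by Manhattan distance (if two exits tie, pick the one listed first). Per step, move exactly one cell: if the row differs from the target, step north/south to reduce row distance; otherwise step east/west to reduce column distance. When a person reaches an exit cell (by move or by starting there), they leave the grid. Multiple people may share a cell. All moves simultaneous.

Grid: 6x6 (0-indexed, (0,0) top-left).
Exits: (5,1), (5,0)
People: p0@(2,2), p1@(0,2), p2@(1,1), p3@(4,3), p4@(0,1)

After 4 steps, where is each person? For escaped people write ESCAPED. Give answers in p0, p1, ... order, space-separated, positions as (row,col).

Step 1: p0:(2,2)->(3,2) | p1:(0,2)->(1,2) | p2:(1,1)->(2,1) | p3:(4,3)->(5,3) | p4:(0,1)->(1,1)
Step 2: p0:(3,2)->(4,2) | p1:(1,2)->(2,2) | p2:(2,1)->(3,1) | p3:(5,3)->(5,2) | p4:(1,1)->(2,1)
Step 3: p0:(4,2)->(5,2) | p1:(2,2)->(3,2) | p2:(3,1)->(4,1) | p3:(5,2)->(5,1)->EXIT | p4:(2,1)->(3,1)
Step 4: p0:(5,2)->(5,1)->EXIT | p1:(3,2)->(4,2) | p2:(4,1)->(5,1)->EXIT | p3:escaped | p4:(3,1)->(4,1)

ESCAPED (4,2) ESCAPED ESCAPED (4,1)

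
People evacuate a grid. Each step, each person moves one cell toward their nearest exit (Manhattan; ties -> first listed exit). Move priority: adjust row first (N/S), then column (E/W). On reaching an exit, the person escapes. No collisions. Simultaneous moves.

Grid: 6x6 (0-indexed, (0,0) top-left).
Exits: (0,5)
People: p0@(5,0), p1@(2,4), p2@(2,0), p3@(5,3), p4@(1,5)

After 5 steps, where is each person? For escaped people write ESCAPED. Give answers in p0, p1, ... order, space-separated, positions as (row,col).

Step 1: p0:(5,0)->(4,0) | p1:(2,4)->(1,4) | p2:(2,0)->(1,0) | p3:(5,3)->(4,3) | p4:(1,5)->(0,5)->EXIT
Step 2: p0:(4,0)->(3,0) | p1:(1,4)->(0,4) | p2:(1,0)->(0,0) | p3:(4,3)->(3,3) | p4:escaped
Step 3: p0:(3,0)->(2,0) | p1:(0,4)->(0,5)->EXIT | p2:(0,0)->(0,1) | p3:(3,3)->(2,3) | p4:escaped
Step 4: p0:(2,0)->(1,0) | p1:escaped | p2:(0,1)->(0,2) | p3:(2,3)->(1,3) | p4:escaped
Step 5: p0:(1,0)->(0,0) | p1:escaped | p2:(0,2)->(0,3) | p3:(1,3)->(0,3) | p4:escaped

(0,0) ESCAPED (0,3) (0,3) ESCAPED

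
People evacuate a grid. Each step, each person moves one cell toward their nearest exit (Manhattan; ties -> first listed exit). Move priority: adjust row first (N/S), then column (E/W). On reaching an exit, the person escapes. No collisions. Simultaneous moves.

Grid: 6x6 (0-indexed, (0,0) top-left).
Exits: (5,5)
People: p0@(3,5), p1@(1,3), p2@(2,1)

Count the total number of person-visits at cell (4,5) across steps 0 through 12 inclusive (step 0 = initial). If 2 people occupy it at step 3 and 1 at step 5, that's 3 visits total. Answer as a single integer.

Answer: 1

Derivation:
Step 0: p0@(3,5) p1@(1,3) p2@(2,1) -> at (4,5): 0 [-], cum=0
Step 1: p0@(4,5) p1@(2,3) p2@(3,1) -> at (4,5): 1 [p0], cum=1
Step 2: p0@ESC p1@(3,3) p2@(4,1) -> at (4,5): 0 [-], cum=1
Step 3: p0@ESC p1@(4,3) p2@(5,1) -> at (4,5): 0 [-], cum=1
Step 4: p0@ESC p1@(5,3) p2@(5,2) -> at (4,5): 0 [-], cum=1
Step 5: p0@ESC p1@(5,4) p2@(5,3) -> at (4,5): 0 [-], cum=1
Step 6: p0@ESC p1@ESC p2@(5,4) -> at (4,5): 0 [-], cum=1
Step 7: p0@ESC p1@ESC p2@ESC -> at (4,5): 0 [-], cum=1
Total visits = 1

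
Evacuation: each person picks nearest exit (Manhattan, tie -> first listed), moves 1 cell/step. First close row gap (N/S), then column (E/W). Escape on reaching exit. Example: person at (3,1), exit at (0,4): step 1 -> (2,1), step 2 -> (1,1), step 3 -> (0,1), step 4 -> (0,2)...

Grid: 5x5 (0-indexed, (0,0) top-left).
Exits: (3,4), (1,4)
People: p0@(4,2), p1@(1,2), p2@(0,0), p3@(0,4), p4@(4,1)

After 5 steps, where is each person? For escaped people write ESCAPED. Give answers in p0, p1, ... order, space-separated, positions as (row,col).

Step 1: p0:(4,2)->(3,2) | p1:(1,2)->(1,3) | p2:(0,0)->(1,0) | p3:(0,4)->(1,4)->EXIT | p4:(4,1)->(3,1)
Step 2: p0:(3,2)->(3,3) | p1:(1,3)->(1,4)->EXIT | p2:(1,0)->(1,1) | p3:escaped | p4:(3,1)->(3,2)
Step 3: p0:(3,3)->(3,4)->EXIT | p1:escaped | p2:(1,1)->(1,2) | p3:escaped | p4:(3,2)->(3,3)
Step 4: p0:escaped | p1:escaped | p2:(1,2)->(1,3) | p3:escaped | p4:(3,3)->(3,4)->EXIT
Step 5: p0:escaped | p1:escaped | p2:(1,3)->(1,4)->EXIT | p3:escaped | p4:escaped

ESCAPED ESCAPED ESCAPED ESCAPED ESCAPED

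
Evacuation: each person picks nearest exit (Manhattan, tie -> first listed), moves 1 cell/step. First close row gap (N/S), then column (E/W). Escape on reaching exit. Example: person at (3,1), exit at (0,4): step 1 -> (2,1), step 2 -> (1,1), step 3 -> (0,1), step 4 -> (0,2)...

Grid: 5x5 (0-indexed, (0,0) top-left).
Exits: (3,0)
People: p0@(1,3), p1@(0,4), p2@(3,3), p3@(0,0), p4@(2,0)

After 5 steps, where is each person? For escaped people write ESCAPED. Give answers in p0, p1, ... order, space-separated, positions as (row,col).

Step 1: p0:(1,3)->(2,3) | p1:(0,4)->(1,4) | p2:(3,3)->(3,2) | p3:(0,0)->(1,0) | p4:(2,0)->(3,0)->EXIT
Step 2: p0:(2,3)->(3,3) | p1:(1,4)->(2,4) | p2:(3,2)->(3,1) | p3:(1,0)->(2,0) | p4:escaped
Step 3: p0:(3,3)->(3,2) | p1:(2,4)->(3,4) | p2:(3,1)->(3,0)->EXIT | p3:(2,0)->(3,0)->EXIT | p4:escaped
Step 4: p0:(3,2)->(3,1) | p1:(3,4)->(3,3) | p2:escaped | p3:escaped | p4:escaped
Step 5: p0:(3,1)->(3,0)->EXIT | p1:(3,3)->(3,2) | p2:escaped | p3:escaped | p4:escaped

ESCAPED (3,2) ESCAPED ESCAPED ESCAPED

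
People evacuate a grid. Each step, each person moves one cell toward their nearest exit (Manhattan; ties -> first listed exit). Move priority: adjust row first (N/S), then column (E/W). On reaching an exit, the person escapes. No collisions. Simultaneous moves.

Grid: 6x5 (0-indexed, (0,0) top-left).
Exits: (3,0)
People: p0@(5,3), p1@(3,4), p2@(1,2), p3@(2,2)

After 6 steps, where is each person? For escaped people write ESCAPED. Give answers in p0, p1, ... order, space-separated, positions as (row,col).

Step 1: p0:(5,3)->(4,3) | p1:(3,4)->(3,3) | p2:(1,2)->(2,2) | p3:(2,2)->(3,2)
Step 2: p0:(4,3)->(3,3) | p1:(3,3)->(3,2) | p2:(2,2)->(3,2) | p3:(3,2)->(3,1)
Step 3: p0:(3,3)->(3,2) | p1:(3,2)->(3,1) | p2:(3,2)->(3,1) | p3:(3,1)->(3,0)->EXIT
Step 4: p0:(3,2)->(3,1) | p1:(3,1)->(3,0)->EXIT | p2:(3,1)->(3,0)->EXIT | p3:escaped
Step 5: p0:(3,1)->(3,0)->EXIT | p1:escaped | p2:escaped | p3:escaped

ESCAPED ESCAPED ESCAPED ESCAPED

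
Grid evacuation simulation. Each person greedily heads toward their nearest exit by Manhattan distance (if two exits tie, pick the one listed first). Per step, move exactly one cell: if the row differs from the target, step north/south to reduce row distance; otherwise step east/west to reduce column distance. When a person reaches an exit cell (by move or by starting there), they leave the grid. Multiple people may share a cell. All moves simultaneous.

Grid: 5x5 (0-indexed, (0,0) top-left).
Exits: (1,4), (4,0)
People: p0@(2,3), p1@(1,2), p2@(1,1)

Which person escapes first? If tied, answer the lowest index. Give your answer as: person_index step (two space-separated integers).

Step 1: p0:(2,3)->(1,3) | p1:(1,2)->(1,3) | p2:(1,1)->(1,2)
Step 2: p0:(1,3)->(1,4)->EXIT | p1:(1,3)->(1,4)->EXIT | p2:(1,2)->(1,3)
Step 3: p0:escaped | p1:escaped | p2:(1,3)->(1,4)->EXIT
Exit steps: [2, 2, 3]
First to escape: p0 at step 2

Answer: 0 2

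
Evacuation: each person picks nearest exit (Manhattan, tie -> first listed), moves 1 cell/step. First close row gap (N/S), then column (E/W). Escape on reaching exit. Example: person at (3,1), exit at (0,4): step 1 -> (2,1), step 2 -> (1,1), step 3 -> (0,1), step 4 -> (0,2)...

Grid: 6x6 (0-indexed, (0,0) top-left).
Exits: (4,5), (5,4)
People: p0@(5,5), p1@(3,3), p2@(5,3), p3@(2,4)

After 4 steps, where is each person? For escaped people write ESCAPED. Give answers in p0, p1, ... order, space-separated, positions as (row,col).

Step 1: p0:(5,5)->(4,5)->EXIT | p1:(3,3)->(4,3) | p2:(5,3)->(5,4)->EXIT | p3:(2,4)->(3,4)
Step 2: p0:escaped | p1:(4,3)->(4,4) | p2:escaped | p3:(3,4)->(4,4)
Step 3: p0:escaped | p1:(4,4)->(4,5)->EXIT | p2:escaped | p3:(4,4)->(4,5)->EXIT

ESCAPED ESCAPED ESCAPED ESCAPED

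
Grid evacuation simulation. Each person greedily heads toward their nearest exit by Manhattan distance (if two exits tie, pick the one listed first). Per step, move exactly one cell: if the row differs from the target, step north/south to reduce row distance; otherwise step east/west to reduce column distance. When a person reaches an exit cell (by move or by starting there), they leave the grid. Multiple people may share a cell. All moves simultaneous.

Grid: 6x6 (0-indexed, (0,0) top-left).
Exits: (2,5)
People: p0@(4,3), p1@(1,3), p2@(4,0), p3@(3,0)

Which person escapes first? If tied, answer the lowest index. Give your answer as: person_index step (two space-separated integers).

Answer: 1 3

Derivation:
Step 1: p0:(4,3)->(3,3) | p1:(1,3)->(2,3) | p2:(4,0)->(3,0) | p3:(3,0)->(2,0)
Step 2: p0:(3,3)->(2,3) | p1:(2,3)->(2,4) | p2:(3,0)->(2,0) | p3:(2,0)->(2,1)
Step 3: p0:(2,3)->(2,4) | p1:(2,4)->(2,5)->EXIT | p2:(2,0)->(2,1) | p3:(2,1)->(2,2)
Step 4: p0:(2,4)->(2,5)->EXIT | p1:escaped | p2:(2,1)->(2,2) | p3:(2,2)->(2,3)
Step 5: p0:escaped | p1:escaped | p2:(2,2)->(2,3) | p3:(2,3)->(2,4)
Step 6: p0:escaped | p1:escaped | p2:(2,3)->(2,4) | p3:(2,4)->(2,5)->EXIT
Step 7: p0:escaped | p1:escaped | p2:(2,4)->(2,5)->EXIT | p3:escaped
Exit steps: [4, 3, 7, 6]
First to escape: p1 at step 3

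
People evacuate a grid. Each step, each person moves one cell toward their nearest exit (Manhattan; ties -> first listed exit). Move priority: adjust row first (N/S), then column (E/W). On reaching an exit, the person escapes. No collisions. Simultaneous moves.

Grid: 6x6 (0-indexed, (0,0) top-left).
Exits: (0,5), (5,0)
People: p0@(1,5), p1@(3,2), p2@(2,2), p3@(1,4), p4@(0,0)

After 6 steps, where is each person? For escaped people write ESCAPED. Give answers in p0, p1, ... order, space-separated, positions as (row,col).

Step 1: p0:(1,5)->(0,5)->EXIT | p1:(3,2)->(4,2) | p2:(2,2)->(1,2) | p3:(1,4)->(0,4) | p4:(0,0)->(0,1)
Step 2: p0:escaped | p1:(4,2)->(5,2) | p2:(1,2)->(0,2) | p3:(0,4)->(0,5)->EXIT | p4:(0,1)->(0,2)
Step 3: p0:escaped | p1:(5,2)->(5,1) | p2:(0,2)->(0,3) | p3:escaped | p4:(0,2)->(0,3)
Step 4: p0:escaped | p1:(5,1)->(5,0)->EXIT | p2:(0,3)->(0,4) | p3:escaped | p4:(0,3)->(0,4)
Step 5: p0:escaped | p1:escaped | p2:(0,4)->(0,5)->EXIT | p3:escaped | p4:(0,4)->(0,5)->EXIT

ESCAPED ESCAPED ESCAPED ESCAPED ESCAPED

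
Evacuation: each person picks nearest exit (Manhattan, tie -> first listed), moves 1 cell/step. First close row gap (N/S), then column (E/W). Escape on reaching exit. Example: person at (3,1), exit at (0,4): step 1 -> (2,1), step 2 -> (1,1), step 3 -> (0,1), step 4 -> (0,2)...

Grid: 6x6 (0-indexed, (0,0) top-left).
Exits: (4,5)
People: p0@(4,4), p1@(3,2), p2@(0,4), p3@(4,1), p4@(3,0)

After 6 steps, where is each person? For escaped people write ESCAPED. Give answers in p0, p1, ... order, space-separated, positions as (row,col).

Step 1: p0:(4,4)->(4,5)->EXIT | p1:(3,2)->(4,2) | p2:(0,4)->(1,4) | p3:(4,1)->(4,2) | p4:(3,0)->(4,0)
Step 2: p0:escaped | p1:(4,2)->(4,3) | p2:(1,4)->(2,4) | p3:(4,2)->(4,3) | p4:(4,0)->(4,1)
Step 3: p0:escaped | p1:(4,3)->(4,4) | p2:(2,4)->(3,4) | p3:(4,3)->(4,4) | p4:(4,1)->(4,2)
Step 4: p0:escaped | p1:(4,4)->(4,5)->EXIT | p2:(3,4)->(4,4) | p3:(4,4)->(4,5)->EXIT | p4:(4,2)->(4,3)
Step 5: p0:escaped | p1:escaped | p2:(4,4)->(4,5)->EXIT | p3:escaped | p4:(4,3)->(4,4)
Step 6: p0:escaped | p1:escaped | p2:escaped | p3:escaped | p4:(4,4)->(4,5)->EXIT

ESCAPED ESCAPED ESCAPED ESCAPED ESCAPED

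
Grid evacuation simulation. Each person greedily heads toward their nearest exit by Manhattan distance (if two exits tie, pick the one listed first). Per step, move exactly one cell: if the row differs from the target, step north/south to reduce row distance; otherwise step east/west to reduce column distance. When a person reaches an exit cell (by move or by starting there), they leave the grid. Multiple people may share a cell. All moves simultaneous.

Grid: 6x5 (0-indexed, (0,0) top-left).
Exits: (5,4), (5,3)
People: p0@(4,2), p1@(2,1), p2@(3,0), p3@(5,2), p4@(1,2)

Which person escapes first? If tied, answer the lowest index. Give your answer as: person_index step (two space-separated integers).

Step 1: p0:(4,2)->(5,2) | p1:(2,1)->(3,1) | p2:(3,0)->(4,0) | p3:(5,2)->(5,3)->EXIT | p4:(1,2)->(2,2)
Step 2: p0:(5,2)->(5,3)->EXIT | p1:(3,1)->(4,1) | p2:(4,0)->(5,0) | p3:escaped | p4:(2,2)->(3,2)
Step 3: p0:escaped | p1:(4,1)->(5,1) | p2:(5,0)->(5,1) | p3:escaped | p4:(3,2)->(4,2)
Step 4: p0:escaped | p1:(5,1)->(5,2) | p2:(5,1)->(5,2) | p3:escaped | p4:(4,2)->(5,2)
Step 5: p0:escaped | p1:(5,2)->(5,3)->EXIT | p2:(5,2)->(5,3)->EXIT | p3:escaped | p4:(5,2)->(5,3)->EXIT
Exit steps: [2, 5, 5, 1, 5]
First to escape: p3 at step 1

Answer: 3 1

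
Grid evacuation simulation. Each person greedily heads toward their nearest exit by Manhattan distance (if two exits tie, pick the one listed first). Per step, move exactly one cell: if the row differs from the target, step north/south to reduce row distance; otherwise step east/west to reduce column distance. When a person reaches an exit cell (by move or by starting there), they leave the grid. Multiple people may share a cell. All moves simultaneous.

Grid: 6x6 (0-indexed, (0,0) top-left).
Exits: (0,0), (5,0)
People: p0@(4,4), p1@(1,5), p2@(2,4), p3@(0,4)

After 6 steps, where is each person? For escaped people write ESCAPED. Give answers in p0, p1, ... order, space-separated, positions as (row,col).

Step 1: p0:(4,4)->(5,4) | p1:(1,5)->(0,5) | p2:(2,4)->(1,4) | p3:(0,4)->(0,3)
Step 2: p0:(5,4)->(5,3) | p1:(0,5)->(0,4) | p2:(1,4)->(0,4) | p3:(0,3)->(0,2)
Step 3: p0:(5,3)->(5,2) | p1:(0,4)->(0,3) | p2:(0,4)->(0,3) | p3:(0,2)->(0,1)
Step 4: p0:(5,2)->(5,1) | p1:(0,3)->(0,2) | p2:(0,3)->(0,2) | p3:(0,1)->(0,0)->EXIT
Step 5: p0:(5,1)->(5,0)->EXIT | p1:(0,2)->(0,1) | p2:(0,2)->(0,1) | p3:escaped
Step 6: p0:escaped | p1:(0,1)->(0,0)->EXIT | p2:(0,1)->(0,0)->EXIT | p3:escaped

ESCAPED ESCAPED ESCAPED ESCAPED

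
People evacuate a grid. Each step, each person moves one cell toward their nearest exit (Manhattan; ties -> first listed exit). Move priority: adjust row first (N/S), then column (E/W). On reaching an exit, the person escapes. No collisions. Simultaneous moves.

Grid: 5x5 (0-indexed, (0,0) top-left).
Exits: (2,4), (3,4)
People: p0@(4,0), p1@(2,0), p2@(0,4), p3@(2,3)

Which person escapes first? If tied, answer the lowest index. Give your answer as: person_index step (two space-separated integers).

Answer: 3 1

Derivation:
Step 1: p0:(4,0)->(3,0) | p1:(2,0)->(2,1) | p2:(0,4)->(1,4) | p3:(2,3)->(2,4)->EXIT
Step 2: p0:(3,0)->(3,1) | p1:(2,1)->(2,2) | p2:(1,4)->(2,4)->EXIT | p3:escaped
Step 3: p0:(3,1)->(3,2) | p1:(2,2)->(2,3) | p2:escaped | p3:escaped
Step 4: p0:(3,2)->(3,3) | p1:(2,3)->(2,4)->EXIT | p2:escaped | p3:escaped
Step 5: p0:(3,3)->(3,4)->EXIT | p1:escaped | p2:escaped | p3:escaped
Exit steps: [5, 4, 2, 1]
First to escape: p3 at step 1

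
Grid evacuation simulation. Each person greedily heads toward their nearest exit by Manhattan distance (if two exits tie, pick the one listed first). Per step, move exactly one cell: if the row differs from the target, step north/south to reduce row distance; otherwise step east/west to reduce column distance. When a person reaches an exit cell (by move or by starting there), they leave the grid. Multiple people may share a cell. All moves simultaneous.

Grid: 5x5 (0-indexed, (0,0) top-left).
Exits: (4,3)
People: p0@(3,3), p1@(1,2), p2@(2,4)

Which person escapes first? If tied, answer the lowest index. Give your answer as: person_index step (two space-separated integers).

Answer: 0 1

Derivation:
Step 1: p0:(3,3)->(4,3)->EXIT | p1:(1,2)->(2,2) | p2:(2,4)->(3,4)
Step 2: p0:escaped | p1:(2,2)->(3,2) | p2:(3,4)->(4,4)
Step 3: p0:escaped | p1:(3,2)->(4,2) | p2:(4,4)->(4,3)->EXIT
Step 4: p0:escaped | p1:(4,2)->(4,3)->EXIT | p2:escaped
Exit steps: [1, 4, 3]
First to escape: p0 at step 1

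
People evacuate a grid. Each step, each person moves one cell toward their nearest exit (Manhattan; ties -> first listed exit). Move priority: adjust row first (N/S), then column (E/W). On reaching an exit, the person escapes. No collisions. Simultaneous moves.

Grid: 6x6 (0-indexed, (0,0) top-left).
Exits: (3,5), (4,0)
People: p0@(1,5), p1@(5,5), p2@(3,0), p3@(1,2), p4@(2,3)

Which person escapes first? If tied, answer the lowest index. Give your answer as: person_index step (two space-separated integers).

Answer: 2 1

Derivation:
Step 1: p0:(1,5)->(2,5) | p1:(5,5)->(4,5) | p2:(3,0)->(4,0)->EXIT | p3:(1,2)->(2,2) | p4:(2,3)->(3,3)
Step 2: p0:(2,5)->(3,5)->EXIT | p1:(4,5)->(3,5)->EXIT | p2:escaped | p3:(2,2)->(3,2) | p4:(3,3)->(3,4)
Step 3: p0:escaped | p1:escaped | p2:escaped | p3:(3,2)->(3,3) | p4:(3,4)->(3,5)->EXIT
Step 4: p0:escaped | p1:escaped | p2:escaped | p3:(3,3)->(3,4) | p4:escaped
Step 5: p0:escaped | p1:escaped | p2:escaped | p3:(3,4)->(3,5)->EXIT | p4:escaped
Exit steps: [2, 2, 1, 5, 3]
First to escape: p2 at step 1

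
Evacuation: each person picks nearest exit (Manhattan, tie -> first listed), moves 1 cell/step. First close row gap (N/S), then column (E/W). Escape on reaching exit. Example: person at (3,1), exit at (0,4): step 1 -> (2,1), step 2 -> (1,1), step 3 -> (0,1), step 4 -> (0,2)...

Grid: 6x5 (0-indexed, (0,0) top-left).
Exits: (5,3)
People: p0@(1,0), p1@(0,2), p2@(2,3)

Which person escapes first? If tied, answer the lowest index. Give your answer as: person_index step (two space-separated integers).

Step 1: p0:(1,0)->(2,0) | p1:(0,2)->(1,2) | p2:(2,3)->(3,3)
Step 2: p0:(2,0)->(3,0) | p1:(1,2)->(2,2) | p2:(3,3)->(4,3)
Step 3: p0:(3,0)->(4,0) | p1:(2,2)->(3,2) | p2:(4,3)->(5,3)->EXIT
Step 4: p0:(4,0)->(5,0) | p1:(3,2)->(4,2) | p2:escaped
Step 5: p0:(5,0)->(5,1) | p1:(4,2)->(5,2) | p2:escaped
Step 6: p0:(5,1)->(5,2) | p1:(5,2)->(5,3)->EXIT | p2:escaped
Step 7: p0:(5,2)->(5,3)->EXIT | p1:escaped | p2:escaped
Exit steps: [7, 6, 3]
First to escape: p2 at step 3

Answer: 2 3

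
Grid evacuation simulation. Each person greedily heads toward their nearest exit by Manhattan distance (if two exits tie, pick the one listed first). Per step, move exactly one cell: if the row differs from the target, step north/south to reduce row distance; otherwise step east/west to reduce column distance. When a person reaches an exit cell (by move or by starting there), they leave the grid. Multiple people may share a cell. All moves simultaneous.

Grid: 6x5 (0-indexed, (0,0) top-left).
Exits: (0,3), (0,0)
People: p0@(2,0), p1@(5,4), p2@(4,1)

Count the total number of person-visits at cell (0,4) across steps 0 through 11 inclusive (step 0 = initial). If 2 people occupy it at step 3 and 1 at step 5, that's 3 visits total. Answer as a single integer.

Answer: 1

Derivation:
Step 0: p0@(2,0) p1@(5,4) p2@(4,1) -> at (0,4): 0 [-], cum=0
Step 1: p0@(1,0) p1@(4,4) p2@(3,1) -> at (0,4): 0 [-], cum=0
Step 2: p0@ESC p1@(3,4) p2@(2,1) -> at (0,4): 0 [-], cum=0
Step 3: p0@ESC p1@(2,4) p2@(1,1) -> at (0,4): 0 [-], cum=0
Step 4: p0@ESC p1@(1,4) p2@(0,1) -> at (0,4): 0 [-], cum=0
Step 5: p0@ESC p1@(0,4) p2@ESC -> at (0,4): 1 [p1], cum=1
Step 6: p0@ESC p1@ESC p2@ESC -> at (0,4): 0 [-], cum=1
Total visits = 1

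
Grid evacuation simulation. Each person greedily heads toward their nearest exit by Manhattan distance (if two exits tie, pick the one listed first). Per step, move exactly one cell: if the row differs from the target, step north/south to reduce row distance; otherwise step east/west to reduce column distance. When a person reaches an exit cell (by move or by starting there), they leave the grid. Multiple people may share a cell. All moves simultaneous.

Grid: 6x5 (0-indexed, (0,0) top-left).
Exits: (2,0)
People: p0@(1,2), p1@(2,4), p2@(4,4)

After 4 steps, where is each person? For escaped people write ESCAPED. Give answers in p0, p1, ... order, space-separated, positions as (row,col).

Step 1: p0:(1,2)->(2,2) | p1:(2,4)->(2,3) | p2:(4,4)->(3,4)
Step 2: p0:(2,2)->(2,1) | p1:(2,3)->(2,2) | p2:(3,4)->(2,4)
Step 3: p0:(2,1)->(2,0)->EXIT | p1:(2,2)->(2,1) | p2:(2,4)->(2,3)
Step 4: p0:escaped | p1:(2,1)->(2,0)->EXIT | p2:(2,3)->(2,2)

ESCAPED ESCAPED (2,2)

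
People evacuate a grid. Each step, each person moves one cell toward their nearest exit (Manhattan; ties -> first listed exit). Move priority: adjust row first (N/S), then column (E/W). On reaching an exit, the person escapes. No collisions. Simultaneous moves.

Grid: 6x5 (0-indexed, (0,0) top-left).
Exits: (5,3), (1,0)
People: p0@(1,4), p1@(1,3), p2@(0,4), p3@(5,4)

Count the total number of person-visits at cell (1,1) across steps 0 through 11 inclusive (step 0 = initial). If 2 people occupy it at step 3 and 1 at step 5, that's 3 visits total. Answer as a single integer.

Step 0: p0@(1,4) p1@(1,3) p2@(0,4) p3@(5,4) -> at (1,1): 0 [-], cum=0
Step 1: p0@(1,3) p1@(1,2) p2@(1,4) p3@ESC -> at (1,1): 0 [-], cum=0
Step 2: p0@(1,2) p1@(1,1) p2@(1,3) p3@ESC -> at (1,1): 1 [p1], cum=1
Step 3: p0@(1,1) p1@ESC p2@(1,2) p3@ESC -> at (1,1): 1 [p0], cum=2
Step 4: p0@ESC p1@ESC p2@(1,1) p3@ESC -> at (1,1): 1 [p2], cum=3
Step 5: p0@ESC p1@ESC p2@ESC p3@ESC -> at (1,1): 0 [-], cum=3
Total visits = 3

Answer: 3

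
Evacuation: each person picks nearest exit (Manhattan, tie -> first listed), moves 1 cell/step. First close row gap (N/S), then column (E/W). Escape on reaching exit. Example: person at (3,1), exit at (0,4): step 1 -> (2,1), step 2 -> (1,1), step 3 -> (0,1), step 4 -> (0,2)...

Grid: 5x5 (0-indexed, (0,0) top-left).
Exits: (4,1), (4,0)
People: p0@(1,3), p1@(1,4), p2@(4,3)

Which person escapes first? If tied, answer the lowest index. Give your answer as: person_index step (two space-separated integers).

Answer: 2 2

Derivation:
Step 1: p0:(1,3)->(2,3) | p1:(1,4)->(2,4) | p2:(4,3)->(4,2)
Step 2: p0:(2,3)->(3,3) | p1:(2,4)->(3,4) | p2:(4,2)->(4,1)->EXIT
Step 3: p0:(3,3)->(4,3) | p1:(3,4)->(4,4) | p2:escaped
Step 4: p0:(4,3)->(4,2) | p1:(4,4)->(4,3) | p2:escaped
Step 5: p0:(4,2)->(4,1)->EXIT | p1:(4,3)->(4,2) | p2:escaped
Step 6: p0:escaped | p1:(4,2)->(4,1)->EXIT | p2:escaped
Exit steps: [5, 6, 2]
First to escape: p2 at step 2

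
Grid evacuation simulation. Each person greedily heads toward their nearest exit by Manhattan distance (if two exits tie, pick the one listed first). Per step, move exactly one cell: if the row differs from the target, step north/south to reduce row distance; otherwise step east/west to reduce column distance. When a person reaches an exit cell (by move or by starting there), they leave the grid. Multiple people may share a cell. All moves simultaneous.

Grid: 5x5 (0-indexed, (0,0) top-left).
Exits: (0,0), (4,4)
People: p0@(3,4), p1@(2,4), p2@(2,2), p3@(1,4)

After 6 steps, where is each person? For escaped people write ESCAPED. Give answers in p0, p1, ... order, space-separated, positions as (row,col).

Step 1: p0:(3,4)->(4,4)->EXIT | p1:(2,4)->(3,4) | p2:(2,2)->(1,2) | p3:(1,4)->(2,4)
Step 2: p0:escaped | p1:(3,4)->(4,4)->EXIT | p2:(1,2)->(0,2) | p3:(2,4)->(3,4)
Step 3: p0:escaped | p1:escaped | p2:(0,2)->(0,1) | p3:(3,4)->(4,4)->EXIT
Step 4: p0:escaped | p1:escaped | p2:(0,1)->(0,0)->EXIT | p3:escaped

ESCAPED ESCAPED ESCAPED ESCAPED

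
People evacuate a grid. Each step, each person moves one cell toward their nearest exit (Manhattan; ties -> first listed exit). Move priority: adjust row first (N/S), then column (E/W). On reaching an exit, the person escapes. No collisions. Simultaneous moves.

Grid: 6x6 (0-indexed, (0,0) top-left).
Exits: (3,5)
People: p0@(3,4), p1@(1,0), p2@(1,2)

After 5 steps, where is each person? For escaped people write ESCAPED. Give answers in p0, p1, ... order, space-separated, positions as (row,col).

Step 1: p0:(3,4)->(3,5)->EXIT | p1:(1,0)->(2,0) | p2:(1,2)->(2,2)
Step 2: p0:escaped | p1:(2,0)->(3,0) | p2:(2,2)->(3,2)
Step 3: p0:escaped | p1:(3,0)->(3,1) | p2:(3,2)->(3,3)
Step 4: p0:escaped | p1:(3,1)->(3,2) | p2:(3,3)->(3,4)
Step 5: p0:escaped | p1:(3,2)->(3,3) | p2:(3,4)->(3,5)->EXIT

ESCAPED (3,3) ESCAPED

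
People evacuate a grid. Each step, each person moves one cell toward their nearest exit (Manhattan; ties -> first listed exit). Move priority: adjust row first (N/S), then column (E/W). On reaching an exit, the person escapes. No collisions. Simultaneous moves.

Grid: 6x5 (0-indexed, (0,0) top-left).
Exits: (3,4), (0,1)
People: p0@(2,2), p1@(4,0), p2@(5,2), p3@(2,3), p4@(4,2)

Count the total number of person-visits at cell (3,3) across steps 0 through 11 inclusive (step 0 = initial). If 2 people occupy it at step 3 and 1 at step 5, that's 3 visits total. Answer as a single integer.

Step 0: p0@(2,2) p1@(4,0) p2@(5,2) p3@(2,3) p4@(4,2) -> at (3,3): 0 [-], cum=0
Step 1: p0@(3,2) p1@(3,0) p2@(4,2) p3@(3,3) p4@(3,2) -> at (3,3): 1 [p3], cum=1
Step 2: p0@(3,3) p1@(3,1) p2@(3,2) p3@ESC p4@(3,3) -> at (3,3): 2 [p0,p4], cum=3
Step 3: p0@ESC p1@(3,2) p2@(3,3) p3@ESC p4@ESC -> at (3,3): 1 [p2], cum=4
Step 4: p0@ESC p1@(3,3) p2@ESC p3@ESC p4@ESC -> at (3,3): 1 [p1], cum=5
Step 5: p0@ESC p1@ESC p2@ESC p3@ESC p4@ESC -> at (3,3): 0 [-], cum=5
Total visits = 5

Answer: 5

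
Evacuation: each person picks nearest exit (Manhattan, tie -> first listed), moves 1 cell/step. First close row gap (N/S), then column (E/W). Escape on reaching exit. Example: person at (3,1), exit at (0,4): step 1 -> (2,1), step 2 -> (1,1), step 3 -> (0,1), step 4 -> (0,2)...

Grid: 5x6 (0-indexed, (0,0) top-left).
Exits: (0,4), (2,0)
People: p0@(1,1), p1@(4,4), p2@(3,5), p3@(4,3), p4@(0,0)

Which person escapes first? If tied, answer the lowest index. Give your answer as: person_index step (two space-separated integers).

Answer: 0 2

Derivation:
Step 1: p0:(1,1)->(2,1) | p1:(4,4)->(3,4) | p2:(3,5)->(2,5) | p3:(4,3)->(3,3) | p4:(0,0)->(1,0)
Step 2: p0:(2,1)->(2,0)->EXIT | p1:(3,4)->(2,4) | p2:(2,5)->(1,5) | p3:(3,3)->(2,3) | p4:(1,0)->(2,0)->EXIT
Step 3: p0:escaped | p1:(2,4)->(1,4) | p2:(1,5)->(0,5) | p3:(2,3)->(1,3) | p4:escaped
Step 4: p0:escaped | p1:(1,4)->(0,4)->EXIT | p2:(0,5)->(0,4)->EXIT | p3:(1,3)->(0,3) | p4:escaped
Step 5: p0:escaped | p1:escaped | p2:escaped | p3:(0,3)->(0,4)->EXIT | p4:escaped
Exit steps: [2, 4, 4, 5, 2]
First to escape: p0 at step 2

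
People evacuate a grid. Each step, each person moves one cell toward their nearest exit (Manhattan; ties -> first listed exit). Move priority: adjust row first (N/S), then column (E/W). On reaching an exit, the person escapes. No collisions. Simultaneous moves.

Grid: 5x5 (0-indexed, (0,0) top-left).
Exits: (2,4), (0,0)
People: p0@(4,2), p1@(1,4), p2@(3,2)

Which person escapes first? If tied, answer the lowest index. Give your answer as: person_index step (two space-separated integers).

Answer: 1 1

Derivation:
Step 1: p0:(4,2)->(3,2) | p1:(1,4)->(2,4)->EXIT | p2:(3,2)->(2,2)
Step 2: p0:(3,2)->(2,2) | p1:escaped | p2:(2,2)->(2,3)
Step 3: p0:(2,2)->(2,3) | p1:escaped | p2:(2,3)->(2,4)->EXIT
Step 4: p0:(2,3)->(2,4)->EXIT | p1:escaped | p2:escaped
Exit steps: [4, 1, 3]
First to escape: p1 at step 1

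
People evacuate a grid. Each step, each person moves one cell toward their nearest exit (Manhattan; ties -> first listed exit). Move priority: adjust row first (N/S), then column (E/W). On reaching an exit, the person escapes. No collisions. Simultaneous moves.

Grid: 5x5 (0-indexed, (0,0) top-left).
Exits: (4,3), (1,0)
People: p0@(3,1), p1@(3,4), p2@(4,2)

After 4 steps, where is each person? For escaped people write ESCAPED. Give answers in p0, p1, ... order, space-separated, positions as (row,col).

Step 1: p0:(3,1)->(4,1) | p1:(3,4)->(4,4) | p2:(4,2)->(4,3)->EXIT
Step 2: p0:(4,1)->(4,2) | p1:(4,4)->(4,3)->EXIT | p2:escaped
Step 3: p0:(4,2)->(4,3)->EXIT | p1:escaped | p2:escaped

ESCAPED ESCAPED ESCAPED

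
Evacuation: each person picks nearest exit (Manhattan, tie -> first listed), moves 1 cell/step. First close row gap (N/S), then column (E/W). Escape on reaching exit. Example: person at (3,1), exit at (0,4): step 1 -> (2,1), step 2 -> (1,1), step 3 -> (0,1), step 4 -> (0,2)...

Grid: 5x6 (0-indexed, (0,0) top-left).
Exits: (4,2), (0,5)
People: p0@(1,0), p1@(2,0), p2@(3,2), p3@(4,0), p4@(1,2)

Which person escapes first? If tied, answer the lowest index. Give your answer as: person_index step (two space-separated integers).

Step 1: p0:(1,0)->(2,0) | p1:(2,0)->(3,0) | p2:(3,2)->(4,2)->EXIT | p3:(4,0)->(4,1) | p4:(1,2)->(2,2)
Step 2: p0:(2,0)->(3,0) | p1:(3,0)->(4,0) | p2:escaped | p3:(4,1)->(4,2)->EXIT | p4:(2,2)->(3,2)
Step 3: p0:(3,0)->(4,0) | p1:(4,0)->(4,1) | p2:escaped | p3:escaped | p4:(3,2)->(4,2)->EXIT
Step 4: p0:(4,0)->(4,1) | p1:(4,1)->(4,2)->EXIT | p2:escaped | p3:escaped | p4:escaped
Step 5: p0:(4,1)->(4,2)->EXIT | p1:escaped | p2:escaped | p3:escaped | p4:escaped
Exit steps: [5, 4, 1, 2, 3]
First to escape: p2 at step 1

Answer: 2 1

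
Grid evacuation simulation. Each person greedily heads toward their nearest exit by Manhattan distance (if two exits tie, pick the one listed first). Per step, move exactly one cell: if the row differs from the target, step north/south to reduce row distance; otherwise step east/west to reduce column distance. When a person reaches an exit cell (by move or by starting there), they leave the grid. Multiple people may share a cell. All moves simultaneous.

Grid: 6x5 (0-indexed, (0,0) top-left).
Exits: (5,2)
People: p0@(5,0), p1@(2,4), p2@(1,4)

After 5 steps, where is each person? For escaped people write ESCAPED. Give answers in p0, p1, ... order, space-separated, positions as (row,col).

Step 1: p0:(5,0)->(5,1) | p1:(2,4)->(3,4) | p2:(1,4)->(2,4)
Step 2: p0:(5,1)->(5,2)->EXIT | p1:(3,4)->(4,4) | p2:(2,4)->(3,4)
Step 3: p0:escaped | p1:(4,4)->(5,4) | p2:(3,4)->(4,4)
Step 4: p0:escaped | p1:(5,4)->(5,3) | p2:(4,4)->(5,4)
Step 5: p0:escaped | p1:(5,3)->(5,2)->EXIT | p2:(5,4)->(5,3)

ESCAPED ESCAPED (5,3)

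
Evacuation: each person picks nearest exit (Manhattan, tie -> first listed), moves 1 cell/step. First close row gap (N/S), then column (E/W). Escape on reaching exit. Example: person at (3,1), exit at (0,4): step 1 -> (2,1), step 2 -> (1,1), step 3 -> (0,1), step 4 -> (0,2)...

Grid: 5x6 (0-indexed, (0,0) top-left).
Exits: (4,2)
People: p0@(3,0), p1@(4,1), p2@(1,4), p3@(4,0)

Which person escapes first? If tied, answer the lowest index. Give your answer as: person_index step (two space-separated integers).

Answer: 1 1

Derivation:
Step 1: p0:(3,0)->(4,0) | p1:(4,1)->(4,2)->EXIT | p2:(1,4)->(2,4) | p3:(4,0)->(4,1)
Step 2: p0:(4,0)->(4,1) | p1:escaped | p2:(2,4)->(3,4) | p3:(4,1)->(4,2)->EXIT
Step 3: p0:(4,1)->(4,2)->EXIT | p1:escaped | p2:(3,4)->(4,4) | p3:escaped
Step 4: p0:escaped | p1:escaped | p2:(4,4)->(4,3) | p3:escaped
Step 5: p0:escaped | p1:escaped | p2:(4,3)->(4,2)->EXIT | p3:escaped
Exit steps: [3, 1, 5, 2]
First to escape: p1 at step 1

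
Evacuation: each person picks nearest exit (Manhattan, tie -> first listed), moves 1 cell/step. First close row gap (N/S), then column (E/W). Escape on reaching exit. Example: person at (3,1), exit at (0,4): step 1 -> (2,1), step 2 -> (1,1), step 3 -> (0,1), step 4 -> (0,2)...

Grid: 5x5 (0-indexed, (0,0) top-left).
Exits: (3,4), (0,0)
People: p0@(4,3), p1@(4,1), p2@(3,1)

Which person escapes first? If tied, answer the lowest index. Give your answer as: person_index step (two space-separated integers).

Step 1: p0:(4,3)->(3,3) | p1:(4,1)->(3,1) | p2:(3,1)->(3,2)
Step 2: p0:(3,3)->(3,4)->EXIT | p1:(3,1)->(3,2) | p2:(3,2)->(3,3)
Step 3: p0:escaped | p1:(3,2)->(3,3) | p2:(3,3)->(3,4)->EXIT
Step 4: p0:escaped | p1:(3,3)->(3,4)->EXIT | p2:escaped
Exit steps: [2, 4, 3]
First to escape: p0 at step 2

Answer: 0 2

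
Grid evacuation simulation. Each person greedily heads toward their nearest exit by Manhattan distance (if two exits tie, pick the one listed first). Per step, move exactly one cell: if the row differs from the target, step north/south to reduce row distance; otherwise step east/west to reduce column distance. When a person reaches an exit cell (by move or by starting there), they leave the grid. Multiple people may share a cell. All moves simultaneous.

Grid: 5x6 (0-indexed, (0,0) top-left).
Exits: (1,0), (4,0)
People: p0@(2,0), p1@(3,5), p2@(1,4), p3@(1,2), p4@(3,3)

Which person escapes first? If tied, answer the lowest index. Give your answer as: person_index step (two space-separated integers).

Step 1: p0:(2,0)->(1,0)->EXIT | p1:(3,5)->(4,5) | p2:(1,4)->(1,3) | p3:(1,2)->(1,1) | p4:(3,3)->(4,3)
Step 2: p0:escaped | p1:(4,5)->(4,4) | p2:(1,3)->(1,2) | p3:(1,1)->(1,0)->EXIT | p4:(4,3)->(4,2)
Step 3: p0:escaped | p1:(4,4)->(4,3) | p2:(1,2)->(1,1) | p3:escaped | p4:(4,2)->(4,1)
Step 4: p0:escaped | p1:(4,3)->(4,2) | p2:(1,1)->(1,0)->EXIT | p3:escaped | p4:(4,1)->(4,0)->EXIT
Step 5: p0:escaped | p1:(4,2)->(4,1) | p2:escaped | p3:escaped | p4:escaped
Step 6: p0:escaped | p1:(4,1)->(4,0)->EXIT | p2:escaped | p3:escaped | p4:escaped
Exit steps: [1, 6, 4, 2, 4]
First to escape: p0 at step 1

Answer: 0 1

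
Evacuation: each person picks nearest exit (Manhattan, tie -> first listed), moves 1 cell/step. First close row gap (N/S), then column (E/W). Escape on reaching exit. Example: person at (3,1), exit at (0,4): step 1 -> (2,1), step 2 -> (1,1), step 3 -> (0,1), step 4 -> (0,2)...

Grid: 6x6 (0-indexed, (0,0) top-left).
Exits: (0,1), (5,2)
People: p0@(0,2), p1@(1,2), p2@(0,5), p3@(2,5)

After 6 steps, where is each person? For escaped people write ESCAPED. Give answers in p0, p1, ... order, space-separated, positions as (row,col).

Step 1: p0:(0,2)->(0,1)->EXIT | p1:(1,2)->(0,2) | p2:(0,5)->(0,4) | p3:(2,5)->(1,5)
Step 2: p0:escaped | p1:(0,2)->(0,1)->EXIT | p2:(0,4)->(0,3) | p3:(1,5)->(0,5)
Step 3: p0:escaped | p1:escaped | p2:(0,3)->(0,2) | p3:(0,5)->(0,4)
Step 4: p0:escaped | p1:escaped | p2:(0,2)->(0,1)->EXIT | p3:(0,4)->(0,3)
Step 5: p0:escaped | p1:escaped | p2:escaped | p3:(0,3)->(0,2)
Step 6: p0:escaped | p1:escaped | p2:escaped | p3:(0,2)->(0,1)->EXIT

ESCAPED ESCAPED ESCAPED ESCAPED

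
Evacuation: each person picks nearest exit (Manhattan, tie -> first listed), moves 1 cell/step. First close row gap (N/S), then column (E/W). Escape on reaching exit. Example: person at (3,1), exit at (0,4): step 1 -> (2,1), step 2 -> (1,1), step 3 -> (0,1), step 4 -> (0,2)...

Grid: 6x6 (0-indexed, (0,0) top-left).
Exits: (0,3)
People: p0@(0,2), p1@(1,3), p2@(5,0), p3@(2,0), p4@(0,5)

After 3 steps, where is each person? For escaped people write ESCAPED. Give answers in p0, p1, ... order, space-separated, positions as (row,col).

Step 1: p0:(0,2)->(0,3)->EXIT | p1:(1,3)->(0,3)->EXIT | p2:(5,0)->(4,0) | p3:(2,0)->(1,0) | p4:(0,5)->(0,4)
Step 2: p0:escaped | p1:escaped | p2:(4,0)->(3,0) | p3:(1,0)->(0,0) | p4:(0,4)->(0,3)->EXIT
Step 3: p0:escaped | p1:escaped | p2:(3,0)->(2,0) | p3:(0,0)->(0,1) | p4:escaped

ESCAPED ESCAPED (2,0) (0,1) ESCAPED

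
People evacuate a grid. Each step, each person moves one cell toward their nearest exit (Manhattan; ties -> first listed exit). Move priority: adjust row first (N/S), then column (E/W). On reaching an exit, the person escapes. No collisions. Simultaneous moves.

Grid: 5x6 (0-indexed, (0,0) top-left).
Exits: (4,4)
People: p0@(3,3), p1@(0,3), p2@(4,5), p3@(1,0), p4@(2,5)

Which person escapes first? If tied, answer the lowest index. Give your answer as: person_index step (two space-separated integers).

Answer: 2 1

Derivation:
Step 1: p0:(3,3)->(4,3) | p1:(0,3)->(1,3) | p2:(4,5)->(4,4)->EXIT | p3:(1,0)->(2,0) | p4:(2,5)->(3,5)
Step 2: p0:(4,3)->(4,4)->EXIT | p1:(1,3)->(2,3) | p2:escaped | p3:(2,0)->(3,0) | p4:(3,5)->(4,5)
Step 3: p0:escaped | p1:(2,3)->(3,3) | p2:escaped | p3:(3,0)->(4,0) | p4:(4,5)->(4,4)->EXIT
Step 4: p0:escaped | p1:(3,3)->(4,3) | p2:escaped | p3:(4,0)->(4,1) | p4:escaped
Step 5: p0:escaped | p1:(4,3)->(4,4)->EXIT | p2:escaped | p3:(4,1)->(4,2) | p4:escaped
Step 6: p0:escaped | p1:escaped | p2:escaped | p3:(4,2)->(4,3) | p4:escaped
Step 7: p0:escaped | p1:escaped | p2:escaped | p3:(4,3)->(4,4)->EXIT | p4:escaped
Exit steps: [2, 5, 1, 7, 3]
First to escape: p2 at step 1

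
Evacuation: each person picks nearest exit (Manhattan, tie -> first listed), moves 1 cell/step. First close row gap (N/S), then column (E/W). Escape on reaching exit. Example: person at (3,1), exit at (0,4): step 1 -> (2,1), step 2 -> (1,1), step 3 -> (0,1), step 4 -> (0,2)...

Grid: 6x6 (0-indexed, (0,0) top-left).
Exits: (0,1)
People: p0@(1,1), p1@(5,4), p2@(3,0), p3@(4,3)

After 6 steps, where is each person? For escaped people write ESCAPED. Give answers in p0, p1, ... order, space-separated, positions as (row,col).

Step 1: p0:(1,1)->(0,1)->EXIT | p1:(5,4)->(4,4) | p2:(3,0)->(2,0) | p3:(4,3)->(3,3)
Step 2: p0:escaped | p1:(4,4)->(3,4) | p2:(2,0)->(1,0) | p3:(3,3)->(2,3)
Step 3: p0:escaped | p1:(3,4)->(2,4) | p2:(1,0)->(0,0) | p3:(2,3)->(1,3)
Step 4: p0:escaped | p1:(2,4)->(1,4) | p2:(0,0)->(0,1)->EXIT | p3:(1,3)->(0,3)
Step 5: p0:escaped | p1:(1,4)->(0,4) | p2:escaped | p3:(0,3)->(0,2)
Step 6: p0:escaped | p1:(0,4)->(0,3) | p2:escaped | p3:(0,2)->(0,1)->EXIT

ESCAPED (0,3) ESCAPED ESCAPED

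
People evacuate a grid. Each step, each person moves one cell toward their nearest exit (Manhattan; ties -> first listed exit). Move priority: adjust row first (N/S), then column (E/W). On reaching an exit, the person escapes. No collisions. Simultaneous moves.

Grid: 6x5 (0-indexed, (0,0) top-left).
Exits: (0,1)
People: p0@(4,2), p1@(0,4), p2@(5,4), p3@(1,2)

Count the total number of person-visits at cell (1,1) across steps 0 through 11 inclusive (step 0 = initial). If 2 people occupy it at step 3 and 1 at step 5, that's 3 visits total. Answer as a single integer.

Answer: 0

Derivation:
Step 0: p0@(4,2) p1@(0,4) p2@(5,4) p3@(1,2) -> at (1,1): 0 [-], cum=0
Step 1: p0@(3,2) p1@(0,3) p2@(4,4) p3@(0,2) -> at (1,1): 0 [-], cum=0
Step 2: p0@(2,2) p1@(0,2) p2@(3,4) p3@ESC -> at (1,1): 0 [-], cum=0
Step 3: p0@(1,2) p1@ESC p2@(2,4) p3@ESC -> at (1,1): 0 [-], cum=0
Step 4: p0@(0,2) p1@ESC p2@(1,4) p3@ESC -> at (1,1): 0 [-], cum=0
Step 5: p0@ESC p1@ESC p2@(0,4) p3@ESC -> at (1,1): 0 [-], cum=0
Step 6: p0@ESC p1@ESC p2@(0,3) p3@ESC -> at (1,1): 0 [-], cum=0
Step 7: p0@ESC p1@ESC p2@(0,2) p3@ESC -> at (1,1): 0 [-], cum=0
Step 8: p0@ESC p1@ESC p2@ESC p3@ESC -> at (1,1): 0 [-], cum=0
Total visits = 0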